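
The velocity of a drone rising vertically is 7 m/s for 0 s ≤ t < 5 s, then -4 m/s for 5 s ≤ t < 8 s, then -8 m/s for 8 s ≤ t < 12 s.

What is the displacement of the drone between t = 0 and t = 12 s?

-9 m

Net displacement equals the area under the velocity-time graph (areas below the axis count negative).
0–5 s: 7 × 5 = 35 m
5–8 s: -4 × 3 = -12 m
8–12 s: -8 × 4 = -32 m
Net displacement = -9 m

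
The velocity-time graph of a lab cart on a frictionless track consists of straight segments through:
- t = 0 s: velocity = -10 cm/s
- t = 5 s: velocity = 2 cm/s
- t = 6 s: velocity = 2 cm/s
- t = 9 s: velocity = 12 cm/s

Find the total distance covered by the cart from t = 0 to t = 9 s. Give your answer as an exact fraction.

134/3 cm

Distance (not displacement) is the total path length: add the absolute areas under v-t.
0–5 s: v = 0 at t = 25/6 s; triangle areas 125/6 + 5/6 = 65/3 cm
5–6 s: |2| × 1 = 2 cm
6–9 s: |½(2 + 12)(3)| = 21 cm
Total distance = 134/3 cm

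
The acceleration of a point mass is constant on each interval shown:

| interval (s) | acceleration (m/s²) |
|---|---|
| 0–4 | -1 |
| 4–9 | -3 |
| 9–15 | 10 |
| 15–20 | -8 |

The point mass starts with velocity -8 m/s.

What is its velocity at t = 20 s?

-7 m/s

Δv equals the area under the a-t graph; then v = v₀ + Δv.
0–4 s: -1 × 4 = -4 m/s
4–9 s: -3 × 5 = -15 m/s
9–15 s: 10 × 6 = 60 m/s
15–20 s: -8 × 5 = -40 m/s
Δv = 1 m/s, so v(20) = -8 + (1) = -7 m/s.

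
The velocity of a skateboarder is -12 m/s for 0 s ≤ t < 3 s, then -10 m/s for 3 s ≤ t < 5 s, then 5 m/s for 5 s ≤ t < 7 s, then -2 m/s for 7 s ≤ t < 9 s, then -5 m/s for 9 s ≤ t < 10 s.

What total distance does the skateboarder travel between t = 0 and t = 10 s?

75 m

Distance (not displacement) is the total path length: add the absolute areas under v-t.
0–3 s: |-12| × 3 = 36 m
3–5 s: |-10| × 2 = 20 m
5–7 s: |5| × 2 = 10 m
7–9 s: |-2| × 2 = 4 m
9–10 s: |-5| × 1 = 5 m
Total distance = 75 m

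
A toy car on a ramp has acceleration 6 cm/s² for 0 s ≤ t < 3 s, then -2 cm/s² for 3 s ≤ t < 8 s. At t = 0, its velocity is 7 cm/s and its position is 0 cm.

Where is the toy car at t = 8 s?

148 cm

On each constant-a segment, Δv = aΔt and Δx = v₀Δt + ½aΔt²; chain segment to segment.
0–3 s: v starts 7 cm/s; Δx = 7·3 + ½·6·3² = 48 cm; v ends 25 cm/s.
3–8 s: v starts 25 cm/s; Δx = 25·5 + ½·-2·5² = 100 cm; v ends 15 cm/s.
x(8) = 0 + Σ Δx = 148 cm.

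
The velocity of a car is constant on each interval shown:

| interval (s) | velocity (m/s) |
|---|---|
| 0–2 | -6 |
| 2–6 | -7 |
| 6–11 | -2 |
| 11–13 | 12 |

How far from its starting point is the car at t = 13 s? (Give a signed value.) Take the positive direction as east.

-26 m

Displacement is the signed area under the v-t curve.
0–2 s: -6 × 2 = -12 m
2–6 s: -7 × 4 = -28 m
6–11 s: -2 × 5 = -10 m
11–13 s: 12 × 2 = 24 m
Net displacement = -26 m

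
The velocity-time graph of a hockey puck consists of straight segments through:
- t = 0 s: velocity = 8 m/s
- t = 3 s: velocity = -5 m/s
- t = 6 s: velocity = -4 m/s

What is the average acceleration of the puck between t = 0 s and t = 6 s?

-2 m/s²

Average acceleration = Δv/Δt = (-4 − 8)/(6 − 0) = -2 m/s².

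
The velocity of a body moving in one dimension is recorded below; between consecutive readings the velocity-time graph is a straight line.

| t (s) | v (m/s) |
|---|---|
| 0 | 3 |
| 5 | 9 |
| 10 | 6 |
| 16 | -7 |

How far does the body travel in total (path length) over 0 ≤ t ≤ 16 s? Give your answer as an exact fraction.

Total distance travelled is ∫|v| dt — sum the magnitudes of each area piece.
0–5 s: |½(3 + 9)(5)| = 30 m
5–10 s: |½(9 + 6)(5)| = 37.5 m
10–16 s: v = 0 at t = 166/13 s; triangle areas 108/13 + 147/13 = 255/13 m
Total distance = 2265/26 m

2265/26 m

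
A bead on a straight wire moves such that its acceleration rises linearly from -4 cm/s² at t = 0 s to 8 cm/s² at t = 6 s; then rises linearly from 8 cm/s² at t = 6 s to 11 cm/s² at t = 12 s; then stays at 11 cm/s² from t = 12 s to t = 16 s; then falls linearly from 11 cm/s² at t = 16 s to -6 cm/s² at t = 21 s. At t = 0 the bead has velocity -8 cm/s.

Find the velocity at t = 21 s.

Δv equals the area under the a-t graph; then v = v₀ + Δv.
0–6 s: ½(-4 + 8)(6) = 12 cm/s
6–12 s: ½(8 + 11)(6) = 57 cm/s
12–16 s: 11 × 4 = 44 cm/s
16–21 s: ½(11 + -6)(5) = 12.5 cm/s
Δv = 125.5 cm/s, so v(21) = -8 + (125.5) = 117.5 cm/s.

117.5 cm/s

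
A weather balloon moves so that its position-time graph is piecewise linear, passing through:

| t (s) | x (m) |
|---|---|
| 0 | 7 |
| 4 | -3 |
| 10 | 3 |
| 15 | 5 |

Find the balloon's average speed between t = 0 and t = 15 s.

Average speed = (total path length)/(elapsed time); on a piecewise-linear x-t graph the path length is Σ|Δx|.
0–4 s: |Δx| = |-3 − 7| = 10 m
4–10 s: |Δx| = |3 − -3| = 6 m
10–15 s: |Δx| = |5 − 3| = 2 m
Total path = 18 m; average speed = 18/15 = 1.2 m/s.

1.2 m/s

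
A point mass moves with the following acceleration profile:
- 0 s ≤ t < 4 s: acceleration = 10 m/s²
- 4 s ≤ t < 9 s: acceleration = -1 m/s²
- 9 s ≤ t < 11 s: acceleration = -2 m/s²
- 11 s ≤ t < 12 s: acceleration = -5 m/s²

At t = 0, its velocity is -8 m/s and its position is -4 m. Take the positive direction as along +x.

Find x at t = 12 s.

262 m

On each constant-a segment, Δv = aΔt and Δx = v₀Δt + ½aΔt²; chain segment to segment.
0–4 s: v starts -8 m/s; Δx = -8·4 + ½·10·4² = 48 m; v ends 32 m/s.
4–9 s: v starts 32 m/s; Δx = 32·5 + ½·-1·5² = 147.5 m; v ends 27 m/s.
9–11 s: v starts 27 m/s; Δx = 27·2 + ½·-2·2² = 50 m; v ends 23 m/s.
11–12 s: v starts 23 m/s; Δx = 23·1 + ½·-5·1² = 20.5 m; v ends 18 m/s.
x(12) = -4 + Σ Δx = 262 m.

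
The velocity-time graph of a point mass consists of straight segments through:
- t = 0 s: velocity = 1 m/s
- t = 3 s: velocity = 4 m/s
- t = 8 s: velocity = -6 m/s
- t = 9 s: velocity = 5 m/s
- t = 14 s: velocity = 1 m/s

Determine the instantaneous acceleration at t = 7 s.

Acceleration is the slope of the v-t graph on 3–8 s: (-6 − 4)/(8 − 3) = -2 m/s².

-2 m/s²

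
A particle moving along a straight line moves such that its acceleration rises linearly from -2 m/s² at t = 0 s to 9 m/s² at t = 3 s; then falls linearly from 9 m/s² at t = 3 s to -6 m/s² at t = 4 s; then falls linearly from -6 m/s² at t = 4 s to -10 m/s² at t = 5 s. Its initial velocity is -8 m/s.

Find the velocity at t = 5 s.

Δv equals the area under the a-t graph; then v = v₀ + Δv.
0–3 s: ½(-2 + 9)(3) = 10.5 m/s
3–4 s: ½(9 + -6)(1) = 1.5 m/s
4–5 s: ½(-6 + -10)(1) = -8 m/s
Δv = 4 m/s, so v(5) = -8 + (4) = -4 m/s.

-4 m/s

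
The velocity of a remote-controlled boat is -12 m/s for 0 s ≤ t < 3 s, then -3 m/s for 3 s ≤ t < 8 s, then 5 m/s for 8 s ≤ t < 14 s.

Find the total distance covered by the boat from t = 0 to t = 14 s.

81 m

Total distance travelled is ∫|v| dt — sum the magnitudes of each area piece.
0–3 s: |-12| × 3 = 36 m
3–8 s: |-3| × 5 = 15 m
8–14 s: |5| × 6 = 30 m
Total distance = 81 m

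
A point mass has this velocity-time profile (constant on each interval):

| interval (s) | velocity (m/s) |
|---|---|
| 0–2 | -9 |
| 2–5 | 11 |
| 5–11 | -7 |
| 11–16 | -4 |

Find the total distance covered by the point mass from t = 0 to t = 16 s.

Distance (not displacement) is the total path length: add the absolute areas under v-t.
0–2 s: |-9| × 2 = 18 m
2–5 s: |11| × 3 = 33 m
5–11 s: |-7| × 6 = 42 m
11–16 s: |-4| × 5 = 20 m
Total distance = 113 m

113 m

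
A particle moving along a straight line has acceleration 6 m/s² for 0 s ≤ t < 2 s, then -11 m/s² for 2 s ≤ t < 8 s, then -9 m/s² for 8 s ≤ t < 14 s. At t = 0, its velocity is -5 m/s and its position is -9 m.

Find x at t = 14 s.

-679 m

On each constant-a segment, Δv = aΔt and Δx = v₀Δt + ½aΔt²; chain segment to segment.
0–2 s: v starts -5 m/s; Δx = -5·2 + ½·6·2² = 2 m; v ends 7 m/s.
2–8 s: v starts 7 m/s; Δx = 7·6 + ½·-11·6² = -156 m; v ends -59 m/s.
8–14 s: v starts -59 m/s; Δx = -59·6 + ½·-9·6² = -516 m; v ends -113 m/s.
x(14) = -9 + Σ Δx = -679 m.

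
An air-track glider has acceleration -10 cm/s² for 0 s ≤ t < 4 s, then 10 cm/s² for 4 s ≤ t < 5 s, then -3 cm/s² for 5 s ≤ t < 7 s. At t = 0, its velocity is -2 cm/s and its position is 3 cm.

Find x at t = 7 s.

On each constant-a segment, Δv = aΔt and Δx = v₀Δt + ½aΔt²; chain segment to segment.
0–4 s: v starts -2 cm/s; Δx = -2·4 + ½·-10·4² = -88 cm; v ends -42 cm/s.
4–5 s: v starts -42 cm/s; Δx = -42·1 + ½·10·1² = -37 cm; v ends -32 cm/s.
5–7 s: v starts -32 cm/s; Δx = -32·2 + ½·-3·2² = -70 cm; v ends -38 cm/s.
x(7) = 3 + Σ Δx = -192 cm.

-192 cm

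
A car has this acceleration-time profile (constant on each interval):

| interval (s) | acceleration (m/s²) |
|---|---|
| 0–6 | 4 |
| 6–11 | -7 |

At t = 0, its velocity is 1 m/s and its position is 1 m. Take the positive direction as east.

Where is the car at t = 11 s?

On each constant-a segment, Δv = aΔt and Δx = v₀Δt + ½aΔt²; chain segment to segment.
0–6 s: v starts 1 m/s; Δx = 1·6 + ½·4·6² = 78 m; v ends 25 m/s.
6–11 s: v starts 25 m/s; Δx = 25·5 + ½·-7·5² = 37.5 m; v ends -10 m/s.
x(11) = 1 + Σ Δx = 116.5 m.

116.5 m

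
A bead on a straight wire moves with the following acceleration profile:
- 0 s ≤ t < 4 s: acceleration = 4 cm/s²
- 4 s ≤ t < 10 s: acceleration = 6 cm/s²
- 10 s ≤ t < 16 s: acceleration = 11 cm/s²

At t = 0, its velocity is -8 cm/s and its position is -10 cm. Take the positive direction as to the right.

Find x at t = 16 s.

On each constant-a segment, Δv = aΔt and Δx = v₀Δt + ½aΔt²; chain segment to segment.
0–4 s: v starts -8 cm/s; Δx = -8·4 + ½·4·4² = 0 cm; v ends 8 cm/s.
4–10 s: v starts 8 cm/s; Δx = 8·6 + ½·6·6² = 156 cm; v ends 44 cm/s.
10–16 s: v starts 44 cm/s; Δx = 44·6 + ½·11·6² = 462 cm; v ends 110 cm/s.
x(16) = -10 + Σ Δx = 608 cm.

608 cm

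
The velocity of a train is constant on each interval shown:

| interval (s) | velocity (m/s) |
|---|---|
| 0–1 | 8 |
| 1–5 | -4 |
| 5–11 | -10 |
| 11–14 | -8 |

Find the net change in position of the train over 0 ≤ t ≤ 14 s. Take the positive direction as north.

Net displacement equals the area under the velocity-time graph (areas below the axis count negative).
0–1 s: 8 × 1 = 8 m
1–5 s: -4 × 4 = -16 m
5–11 s: -10 × 6 = -60 m
11–14 s: -8 × 3 = -24 m
Net displacement = -92 m

-92 m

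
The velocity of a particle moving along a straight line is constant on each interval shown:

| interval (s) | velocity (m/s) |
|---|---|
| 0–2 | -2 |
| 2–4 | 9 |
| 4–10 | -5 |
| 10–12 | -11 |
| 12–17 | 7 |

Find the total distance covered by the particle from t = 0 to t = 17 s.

Total distance travelled is ∫|v| dt — sum the magnitudes of each area piece.
0–2 s: |-2| × 2 = 4 m
2–4 s: |9| × 2 = 18 m
4–10 s: |-5| × 6 = 30 m
10–12 s: |-11| × 2 = 22 m
12–17 s: |7| × 5 = 35 m
Total distance = 109 m

109 m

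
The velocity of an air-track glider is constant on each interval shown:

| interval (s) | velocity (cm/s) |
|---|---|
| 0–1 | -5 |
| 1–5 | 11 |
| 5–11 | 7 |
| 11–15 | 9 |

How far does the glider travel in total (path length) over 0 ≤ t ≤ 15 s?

Total distance travelled is ∫|v| dt — sum the magnitudes of each area piece.
0–1 s: |-5| × 1 = 5 cm
1–5 s: |11| × 4 = 44 cm
5–11 s: |7| × 6 = 42 cm
11–15 s: |9| × 4 = 36 cm
Total distance = 127 cm

127 cm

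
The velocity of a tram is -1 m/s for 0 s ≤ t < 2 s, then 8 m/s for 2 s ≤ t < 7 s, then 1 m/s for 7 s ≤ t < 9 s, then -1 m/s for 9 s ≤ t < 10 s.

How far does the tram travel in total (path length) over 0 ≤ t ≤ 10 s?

Distance (not displacement) is the total path length: add the absolute areas under v-t.
0–2 s: |-1| × 2 = 2 m
2–7 s: |8| × 5 = 40 m
7–9 s: |1| × 2 = 2 m
9–10 s: |-1| × 1 = 1 m
Total distance = 45 m

45 m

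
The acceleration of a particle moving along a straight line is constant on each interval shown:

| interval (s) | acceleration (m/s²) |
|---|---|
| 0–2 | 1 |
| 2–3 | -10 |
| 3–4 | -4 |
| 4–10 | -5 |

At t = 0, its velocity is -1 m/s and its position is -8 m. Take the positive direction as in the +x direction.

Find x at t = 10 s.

-191 m

On each constant-a segment, Δv = aΔt and Δx = v₀Δt + ½aΔt²; chain segment to segment.
0–2 s: v starts -1 m/s; Δx = -1·2 + ½·1·2² = 0 m; v ends 1 m/s.
2–3 s: v starts 1 m/s; Δx = 1·1 + ½·-10·1² = -4 m; v ends -9 m/s.
3–4 s: v starts -9 m/s; Δx = -9·1 + ½·-4·1² = -11 m; v ends -13 m/s.
4–10 s: v starts -13 m/s; Δx = -13·6 + ½·-5·6² = -168 m; v ends -43 m/s.
x(10) = -8 + Σ Δx = -191 m.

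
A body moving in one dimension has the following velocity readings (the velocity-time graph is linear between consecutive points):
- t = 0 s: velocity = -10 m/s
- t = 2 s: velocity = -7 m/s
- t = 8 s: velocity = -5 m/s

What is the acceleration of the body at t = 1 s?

Acceleration is the slope of the v-t graph on 0–2 s: (-7 − -10)/(2 − 0) = 1.5 m/s².

1.5 m/s²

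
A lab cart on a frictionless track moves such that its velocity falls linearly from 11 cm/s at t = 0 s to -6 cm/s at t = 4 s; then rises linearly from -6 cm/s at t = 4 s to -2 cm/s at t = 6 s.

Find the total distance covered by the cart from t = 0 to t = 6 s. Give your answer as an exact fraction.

450/17 cm

Total distance travelled is ∫|v| dt — sum the magnitudes of each area piece.
0–4 s: v = 0 at t = 44/17 s; triangle areas 242/17 + 72/17 = 314/17 cm
4–6 s: |½(-6 + -2)(2)| = 8 cm
Total distance = 450/17 cm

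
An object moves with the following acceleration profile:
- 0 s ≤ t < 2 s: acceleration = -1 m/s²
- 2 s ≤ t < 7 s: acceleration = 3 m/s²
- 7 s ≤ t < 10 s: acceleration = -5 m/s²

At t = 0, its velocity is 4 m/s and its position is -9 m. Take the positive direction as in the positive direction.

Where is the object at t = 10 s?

73 m

On each constant-a segment, Δv = aΔt and Δx = v₀Δt + ½aΔt²; chain segment to segment.
0–2 s: v starts 4 m/s; Δx = 4·2 + ½·-1·2² = 6 m; v ends 2 m/s.
2–7 s: v starts 2 m/s; Δx = 2·5 + ½·3·5² = 47.5 m; v ends 17 m/s.
7–10 s: v starts 17 m/s; Δx = 17·3 + ½·-5·3² = 28.5 m; v ends 2 m/s.
x(10) = -9 + Σ Δx = 73 m.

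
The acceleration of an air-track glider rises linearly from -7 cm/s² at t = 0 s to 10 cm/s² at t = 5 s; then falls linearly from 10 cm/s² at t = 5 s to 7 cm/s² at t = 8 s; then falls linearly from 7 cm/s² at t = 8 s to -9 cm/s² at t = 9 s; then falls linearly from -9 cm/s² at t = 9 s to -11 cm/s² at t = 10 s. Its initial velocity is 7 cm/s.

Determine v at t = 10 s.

Δv equals the area under the a-t graph; then v = v₀ + Δv.
0–5 s: ½(-7 + 10)(5) = 7.5 cm/s
5–8 s: ½(10 + 7)(3) = 25.5 cm/s
8–9 s: ½(7 + -9)(1) = -1 cm/s
9–10 s: ½(-9 + -11)(1) = -10 cm/s
Δv = 22 cm/s, so v(10) = 7 + (22) = 29 cm/s.

29 cm/s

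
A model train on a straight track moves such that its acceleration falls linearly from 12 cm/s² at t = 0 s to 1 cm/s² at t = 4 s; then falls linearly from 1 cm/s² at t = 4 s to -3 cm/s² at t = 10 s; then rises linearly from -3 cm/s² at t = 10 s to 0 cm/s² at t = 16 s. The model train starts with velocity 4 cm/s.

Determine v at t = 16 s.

Δv equals the area under the a-t graph; then v = v₀ + Δv.
0–4 s: ½(12 + 1)(4) = 26 cm/s
4–10 s: ½(1 + -3)(6) = -6 cm/s
10–16 s: ½(-3 + 0)(6) = -9 cm/s
Δv = 11 cm/s, so v(16) = 4 + (11) = 15 cm/s.

15 cm/s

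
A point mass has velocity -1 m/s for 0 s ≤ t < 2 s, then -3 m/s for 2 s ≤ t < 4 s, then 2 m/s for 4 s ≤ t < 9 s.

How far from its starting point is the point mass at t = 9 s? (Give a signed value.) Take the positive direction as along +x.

Net displacement equals the area under the velocity-time graph (areas below the axis count negative).
0–2 s: -1 × 2 = -2 m
2–4 s: -3 × 2 = -6 m
4–9 s: 2 × 5 = 10 m
Net displacement = 2 m

2 m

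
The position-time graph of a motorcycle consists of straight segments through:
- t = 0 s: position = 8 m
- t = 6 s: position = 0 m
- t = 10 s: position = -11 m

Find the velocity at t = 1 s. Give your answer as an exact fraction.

-4/3 m/s

Velocity is the slope of the x-t graph on 0–6 s: (0 − 8)/(6 − 0) = -4/3 m/s.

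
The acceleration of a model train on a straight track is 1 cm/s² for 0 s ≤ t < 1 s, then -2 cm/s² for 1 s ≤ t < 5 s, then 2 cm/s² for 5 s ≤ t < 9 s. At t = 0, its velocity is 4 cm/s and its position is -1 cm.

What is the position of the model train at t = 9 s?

11.5 cm

On each constant-a segment, Δv = aΔt and Δx = v₀Δt + ½aΔt²; chain segment to segment.
0–1 s: v starts 4 cm/s; Δx = 4·1 + ½·1·1² = 4.5 cm; v ends 5 cm/s.
1–5 s: v starts 5 cm/s; Δx = 5·4 + ½·-2·4² = 4 cm; v ends -3 cm/s.
5–9 s: v starts -3 cm/s; Δx = -3·4 + ½·2·4² = 4 cm; v ends 5 cm/s.
x(9) = -1 + Σ Δx = 11.5 cm.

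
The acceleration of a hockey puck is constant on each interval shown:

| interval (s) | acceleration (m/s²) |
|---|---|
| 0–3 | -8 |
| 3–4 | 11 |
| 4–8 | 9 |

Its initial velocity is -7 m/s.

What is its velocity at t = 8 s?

16 m/s

Δv equals the area under the a-t graph; then v = v₀ + Δv.
0–3 s: -8 × 3 = -24 m/s
3–4 s: 11 × 1 = 11 m/s
4–8 s: 9 × 4 = 36 m/s
Δv = 23 m/s, so v(8) = -7 + (23) = 16 m/s.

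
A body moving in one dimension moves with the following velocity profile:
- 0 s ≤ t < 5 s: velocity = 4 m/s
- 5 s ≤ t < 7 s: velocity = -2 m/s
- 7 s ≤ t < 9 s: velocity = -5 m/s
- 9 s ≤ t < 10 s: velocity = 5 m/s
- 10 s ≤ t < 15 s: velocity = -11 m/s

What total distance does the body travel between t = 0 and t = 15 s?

Total distance travelled is ∫|v| dt — sum the magnitudes of each area piece.
0–5 s: |4| × 5 = 20 m
5–7 s: |-2| × 2 = 4 m
7–9 s: |-5| × 2 = 10 m
9–10 s: |5| × 1 = 5 m
10–15 s: |-11| × 5 = 55 m
Total distance = 94 m

94 m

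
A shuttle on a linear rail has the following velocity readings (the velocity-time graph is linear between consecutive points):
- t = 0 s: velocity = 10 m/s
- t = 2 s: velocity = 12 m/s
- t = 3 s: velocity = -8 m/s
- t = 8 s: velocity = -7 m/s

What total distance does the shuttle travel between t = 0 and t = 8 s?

64.7 m

Total distance travelled is ∫|v| dt — sum the magnitudes of each area piece.
0–2 s: |½(10 + 12)(2)| = 22 m
2–3 s: v = 0 at t = 2.6 s; triangle areas 3.6 + 1.6 = 5.2 m
3–8 s: |½(-8 + -7)(5)| = 37.5 m
Total distance = 64.7 m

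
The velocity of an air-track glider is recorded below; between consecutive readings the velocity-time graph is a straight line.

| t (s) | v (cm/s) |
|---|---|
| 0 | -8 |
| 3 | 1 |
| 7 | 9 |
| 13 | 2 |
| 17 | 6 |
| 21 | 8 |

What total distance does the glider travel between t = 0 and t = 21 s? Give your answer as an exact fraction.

Distance (not displacement) is the total path length: add the absolute areas under v-t.
0–3 s: v = 0 at t = 8/3 s; triangle areas 32/3 + 1/6 = 65/6 cm
3–7 s: |½(1 + 9)(4)| = 20 cm
7–13 s: |½(9 + 2)(6)| = 33 cm
13–17 s: |½(2 + 6)(4)| = 16 cm
17–21 s: |½(6 + 8)(4)| = 28 cm
Total distance = 647/6 cm

647/6 cm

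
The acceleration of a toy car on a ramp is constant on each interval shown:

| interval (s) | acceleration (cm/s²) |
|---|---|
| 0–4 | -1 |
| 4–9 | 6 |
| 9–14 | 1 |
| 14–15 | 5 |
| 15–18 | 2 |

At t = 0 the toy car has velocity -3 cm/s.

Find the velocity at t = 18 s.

Δv equals the area under the a-t graph; then v = v₀ + Δv.
0–4 s: -1 × 4 = -4 cm/s
4–9 s: 6 × 5 = 30 cm/s
9–14 s: 1 × 5 = 5 cm/s
14–15 s: 5 × 1 = 5 cm/s
15–18 s: 2 × 3 = 6 cm/s
Δv = 42 cm/s, so v(18) = -3 + (42) = 39 cm/s.

39 cm/s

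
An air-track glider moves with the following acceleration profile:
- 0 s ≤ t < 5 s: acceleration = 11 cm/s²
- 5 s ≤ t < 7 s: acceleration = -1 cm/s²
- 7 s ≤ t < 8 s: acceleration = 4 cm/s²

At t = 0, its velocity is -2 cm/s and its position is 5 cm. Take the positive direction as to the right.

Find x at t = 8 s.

On each constant-a segment, Δv = aΔt and Δx = v₀Δt + ½aΔt²; chain segment to segment.
0–5 s: v starts -2 cm/s; Δx = -2·5 + ½·11·5² = 127.5 cm; v ends 53 cm/s.
5–7 s: v starts 53 cm/s; Δx = 53·2 + ½·-1·2² = 104 cm; v ends 51 cm/s.
7–8 s: v starts 51 cm/s; Δx = 51·1 + ½·4·1² = 53 cm; v ends 55 cm/s.
x(8) = 5 + Σ Δx = 289.5 cm.

289.5 cm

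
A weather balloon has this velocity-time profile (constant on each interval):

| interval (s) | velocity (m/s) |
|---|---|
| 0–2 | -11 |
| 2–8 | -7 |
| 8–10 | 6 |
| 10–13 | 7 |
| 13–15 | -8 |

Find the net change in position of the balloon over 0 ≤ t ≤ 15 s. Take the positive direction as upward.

-47 m

Displacement is the signed area under the v-t curve.
0–2 s: -11 × 2 = -22 m
2–8 s: -7 × 6 = -42 m
8–10 s: 6 × 2 = 12 m
10–13 s: 7 × 3 = 21 m
13–15 s: -8 × 2 = -16 m
Net displacement = -47 m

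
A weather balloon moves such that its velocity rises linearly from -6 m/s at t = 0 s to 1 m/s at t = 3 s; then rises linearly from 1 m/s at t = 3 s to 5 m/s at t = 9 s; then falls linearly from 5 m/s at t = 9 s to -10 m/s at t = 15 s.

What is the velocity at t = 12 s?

-2.5 m/s

On 9–15 s the graph is linear from 5 to -10 m/s: v(12) = 5 + (-10 − 5)·(12 − 9)/(15 − 9) = -2.5 m/s.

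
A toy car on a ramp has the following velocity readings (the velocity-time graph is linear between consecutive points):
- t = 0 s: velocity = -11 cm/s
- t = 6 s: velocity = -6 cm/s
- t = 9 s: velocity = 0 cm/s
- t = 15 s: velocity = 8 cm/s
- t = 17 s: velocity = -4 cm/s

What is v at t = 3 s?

-8.5 cm/s

On 0–6 s the graph is linear from -11 to -6 cm/s: v(3) = -11 + (-6 − -11)·(3 − 0)/(6 − 0) = -8.5 cm/s.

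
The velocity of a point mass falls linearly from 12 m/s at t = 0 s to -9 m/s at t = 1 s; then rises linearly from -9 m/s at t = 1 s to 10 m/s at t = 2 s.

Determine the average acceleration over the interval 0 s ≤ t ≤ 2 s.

Average acceleration = Δv/Δt = (10 − 12)/(2 − 0) = -1 m/s².

-1 m/s²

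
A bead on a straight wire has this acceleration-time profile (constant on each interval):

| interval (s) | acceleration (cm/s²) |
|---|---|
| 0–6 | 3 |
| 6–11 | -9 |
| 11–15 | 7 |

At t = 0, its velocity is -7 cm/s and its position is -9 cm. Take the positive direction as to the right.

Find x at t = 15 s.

On each constant-a segment, Δv = aΔt and Δx = v₀Δt + ½aΔt²; chain segment to segment.
0–6 s: v starts -7 cm/s; Δx = -7·6 + ½·3·6² = 12 cm; v ends 11 cm/s.
6–11 s: v starts 11 cm/s; Δx = 11·5 + ½·-9·5² = -57.5 cm; v ends -34 cm/s.
11–15 s: v starts -34 cm/s; Δx = -34·4 + ½·7·4² = -80 cm; v ends -6 cm/s.
x(15) = -9 + Σ Δx = -134.5 cm.

-134.5 cm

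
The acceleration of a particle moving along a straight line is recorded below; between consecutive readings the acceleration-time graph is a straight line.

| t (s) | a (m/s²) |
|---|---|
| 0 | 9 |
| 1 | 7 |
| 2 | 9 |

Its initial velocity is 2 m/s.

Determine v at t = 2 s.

Δv equals the area under the a-t graph; then v = v₀ + Δv.
0–1 s: ½(9 + 7)(1) = 8 m/s
1–2 s: ½(7 + 9)(1) = 8 m/s
Δv = 16 m/s, so v(2) = 2 + (16) = 18 m/s.

18 m/s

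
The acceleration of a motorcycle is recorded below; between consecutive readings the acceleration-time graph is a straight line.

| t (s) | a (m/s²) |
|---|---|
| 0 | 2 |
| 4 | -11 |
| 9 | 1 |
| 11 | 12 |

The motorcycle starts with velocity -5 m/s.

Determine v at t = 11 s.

-35 m/s

Δv equals the area under the a-t graph; then v = v₀ + Δv.
0–4 s: ½(2 + -11)(4) = -18 m/s
4–9 s: ½(-11 + 1)(5) = -25 m/s
9–11 s: ½(1 + 12)(2) = 13 m/s
Δv = -30 m/s, so v(11) = -5 + (-30) = -35 m/s.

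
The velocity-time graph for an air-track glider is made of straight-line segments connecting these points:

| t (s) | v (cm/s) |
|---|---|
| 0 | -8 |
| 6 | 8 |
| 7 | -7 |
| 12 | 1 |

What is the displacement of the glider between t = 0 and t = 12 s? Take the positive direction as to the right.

Displacement is the signed area under the v-t curve.
0–6 s: ½(-8 + 8)(6) = 0 cm
6–7 s: ½(8 + -7)(1) = 0.5 cm
7–12 s: ½(-7 + 1)(5) = -15 cm
Net displacement = -14.5 cm

-14.5 cm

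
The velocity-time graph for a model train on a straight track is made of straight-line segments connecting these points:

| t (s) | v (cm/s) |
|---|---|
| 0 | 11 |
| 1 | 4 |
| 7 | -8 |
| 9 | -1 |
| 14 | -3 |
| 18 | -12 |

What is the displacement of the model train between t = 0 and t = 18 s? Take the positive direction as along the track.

Net displacement equals the area under the velocity-time graph (areas below the axis count negative).
0–1 s: ½(11 + 4)(1) = 7.5 cm
1–7 s: ½(4 + -8)(6) = -12 cm
7–9 s: ½(-8 + -1)(2) = -9 cm
9–14 s: ½(-1 + -3)(5) = -10 cm
14–18 s: ½(-3 + -12)(4) = -30 cm
Net displacement = -53.5 cm

-53.5 cm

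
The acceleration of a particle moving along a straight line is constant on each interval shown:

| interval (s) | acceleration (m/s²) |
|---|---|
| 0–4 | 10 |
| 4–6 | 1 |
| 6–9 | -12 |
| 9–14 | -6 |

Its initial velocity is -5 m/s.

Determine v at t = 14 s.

-29 m/s

Δv equals the area under the a-t graph; then v = v₀ + Δv.
0–4 s: 10 × 4 = 40 m/s
4–6 s: 1 × 2 = 2 m/s
6–9 s: -12 × 3 = -36 m/s
9–14 s: -6 × 5 = -30 m/s
Δv = -24 m/s, so v(14) = -5 + (-24) = -29 m/s.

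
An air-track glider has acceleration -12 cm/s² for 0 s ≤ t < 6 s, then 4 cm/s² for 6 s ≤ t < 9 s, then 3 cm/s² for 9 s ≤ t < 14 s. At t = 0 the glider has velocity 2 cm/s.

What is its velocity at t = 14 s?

Δv equals the area under the a-t graph; then v = v₀ + Δv.
0–6 s: -12 × 6 = -72 cm/s
6–9 s: 4 × 3 = 12 cm/s
9–14 s: 3 × 5 = 15 cm/s
Δv = -45 cm/s, so v(14) = 2 + (-45) = -43 cm/s.

-43 cm/s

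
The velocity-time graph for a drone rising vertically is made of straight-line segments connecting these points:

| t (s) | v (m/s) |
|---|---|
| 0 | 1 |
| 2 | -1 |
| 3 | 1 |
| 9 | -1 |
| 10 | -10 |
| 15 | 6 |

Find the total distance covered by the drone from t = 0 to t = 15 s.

Distance (not displacement) is the total path length: add the absolute areas under v-t.
0–2 s: v = 0 at t = 1 s; triangle areas 0.5 + 0.5 = 1 m
2–3 s: v = 0 at t = 2.5 s; triangle areas 0.25 + 0.25 = 0.5 m
3–9 s: v = 0 at t = 6 s; triangle areas 1.5 + 1.5 = 3 m
9–10 s: |½(-1 + -10)(1)| = 5.5 m
10–15 s: v = 0 at t = 13.125 s; triangle areas 15.625 + 5.625 = 21.25 m
Total distance = 31.25 m

31.25 m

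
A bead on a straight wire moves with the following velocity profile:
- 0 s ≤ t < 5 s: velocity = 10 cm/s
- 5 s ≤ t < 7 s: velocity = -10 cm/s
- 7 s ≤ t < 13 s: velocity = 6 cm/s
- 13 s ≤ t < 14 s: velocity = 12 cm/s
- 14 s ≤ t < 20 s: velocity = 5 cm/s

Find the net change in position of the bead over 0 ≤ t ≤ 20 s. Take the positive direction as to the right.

108 cm

Net displacement equals the area under the velocity-time graph (areas below the axis count negative).
0–5 s: 10 × 5 = 50 cm
5–7 s: -10 × 2 = -20 cm
7–13 s: 6 × 6 = 36 cm
13–14 s: 12 × 1 = 12 cm
14–20 s: 5 × 6 = 30 cm
Net displacement = 108 cm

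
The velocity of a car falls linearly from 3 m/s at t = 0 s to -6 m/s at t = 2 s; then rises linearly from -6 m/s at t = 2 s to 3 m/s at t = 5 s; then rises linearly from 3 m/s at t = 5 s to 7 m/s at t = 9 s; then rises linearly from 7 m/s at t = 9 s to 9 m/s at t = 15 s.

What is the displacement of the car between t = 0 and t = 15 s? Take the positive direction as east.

60.5 m

Displacement is the signed area under the v-t curve.
0–2 s: ½(3 + -6)(2) = -3 m
2–5 s: ½(-6 + 3)(3) = -4.5 m
5–9 s: ½(3 + 7)(4) = 20 m
9–15 s: ½(7 + 9)(6) = 48 m
Net displacement = 60.5 m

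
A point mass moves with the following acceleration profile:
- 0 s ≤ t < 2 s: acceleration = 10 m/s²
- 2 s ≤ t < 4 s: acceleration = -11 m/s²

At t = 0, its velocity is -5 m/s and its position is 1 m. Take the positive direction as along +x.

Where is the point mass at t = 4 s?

On each constant-a segment, Δv = aΔt and Δx = v₀Δt + ½aΔt²; chain segment to segment.
0–2 s: v starts -5 m/s; Δx = -5·2 + ½·10·2² = 10 m; v ends 15 m/s.
2–4 s: v starts 15 m/s; Δx = 15·2 + ½·-11·2² = 8 m; v ends -7 m/s.
x(4) = 1 + Σ Δx = 19 m.

19 m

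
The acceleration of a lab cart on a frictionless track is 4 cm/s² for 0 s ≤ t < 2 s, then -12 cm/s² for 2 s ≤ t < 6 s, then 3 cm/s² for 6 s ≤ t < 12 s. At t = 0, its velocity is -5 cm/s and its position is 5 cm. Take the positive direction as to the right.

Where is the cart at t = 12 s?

On each constant-a segment, Δv = aΔt and Δx = v₀Δt + ½aΔt²; chain segment to segment.
0–2 s: v starts -5 cm/s; Δx = -5·2 + ½·4·2² = -2 cm; v ends 3 cm/s.
2–6 s: v starts 3 cm/s; Δx = 3·4 + ½·-12·4² = -84 cm; v ends -45 cm/s.
6–12 s: v starts -45 cm/s; Δx = -45·6 + ½·3·6² = -216 cm; v ends -27 cm/s.
x(12) = 5 + Σ Δx = -297 cm.

-297 cm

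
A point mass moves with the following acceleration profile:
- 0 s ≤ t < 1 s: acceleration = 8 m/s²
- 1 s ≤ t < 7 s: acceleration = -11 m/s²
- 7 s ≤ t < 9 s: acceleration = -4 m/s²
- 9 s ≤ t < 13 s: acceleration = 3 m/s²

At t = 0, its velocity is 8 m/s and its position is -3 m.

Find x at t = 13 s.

On each constant-a segment, Δv = aΔt and Δx = v₀Δt + ½aΔt²; chain segment to segment.
0–1 s: v starts 8 m/s; Δx = 8·1 + ½·8·1² = 12 m; v ends 16 m/s.
1–7 s: v starts 16 m/s; Δx = 16·6 + ½·-11·6² = -102 m; v ends -50 m/s.
7–9 s: v starts -50 m/s; Δx = -50·2 + ½·-4·2² = -108 m; v ends -58 m/s.
9–13 s: v starts -58 m/s; Δx = -58·4 + ½·3·4² = -208 m; v ends -46 m/s.
x(13) = -3 + Σ Δx = -409 m.

-409 m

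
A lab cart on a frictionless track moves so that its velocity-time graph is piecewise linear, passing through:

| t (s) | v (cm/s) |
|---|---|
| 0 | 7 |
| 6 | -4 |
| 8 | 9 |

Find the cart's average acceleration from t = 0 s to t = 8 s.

0.25 cm/s²

Average acceleration = Δv/Δt = (9 − 7)/(8 − 0) = 0.25 cm/s².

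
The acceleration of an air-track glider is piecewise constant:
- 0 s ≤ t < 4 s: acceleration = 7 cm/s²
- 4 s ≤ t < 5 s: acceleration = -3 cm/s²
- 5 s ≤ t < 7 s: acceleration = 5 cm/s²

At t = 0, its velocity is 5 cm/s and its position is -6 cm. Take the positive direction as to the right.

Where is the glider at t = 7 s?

On each constant-a segment, Δv = aΔt and Δx = v₀Δt + ½aΔt²; chain segment to segment.
0–4 s: v starts 5 cm/s; Δx = 5·4 + ½·7·4² = 76 cm; v ends 33 cm/s.
4–5 s: v starts 33 cm/s; Δx = 33·1 + ½·-3·1² = 31.5 cm; v ends 30 cm/s.
5–7 s: v starts 30 cm/s; Δx = 30·2 + ½·5·2² = 70 cm; v ends 40 cm/s.
x(7) = -6 + Σ Δx = 171.5 cm.

171.5 cm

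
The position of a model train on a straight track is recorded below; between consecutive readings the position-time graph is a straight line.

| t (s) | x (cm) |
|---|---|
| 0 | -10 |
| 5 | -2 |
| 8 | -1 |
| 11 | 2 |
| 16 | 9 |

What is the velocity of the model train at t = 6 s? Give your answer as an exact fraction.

Velocity is the slope of the x-t graph on 5–8 s: (-1 − -2)/(8 − 5) = 1/3 cm/s.

1/3 cm/s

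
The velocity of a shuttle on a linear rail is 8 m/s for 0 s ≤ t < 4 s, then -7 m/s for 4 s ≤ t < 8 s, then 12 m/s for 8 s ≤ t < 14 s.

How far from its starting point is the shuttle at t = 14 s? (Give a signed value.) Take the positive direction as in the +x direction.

Net displacement equals the area under the velocity-time graph (areas below the axis count negative).
0–4 s: 8 × 4 = 32 m
4–8 s: -7 × 4 = -28 m
8–14 s: 12 × 6 = 72 m
Net displacement = 76 m

76 m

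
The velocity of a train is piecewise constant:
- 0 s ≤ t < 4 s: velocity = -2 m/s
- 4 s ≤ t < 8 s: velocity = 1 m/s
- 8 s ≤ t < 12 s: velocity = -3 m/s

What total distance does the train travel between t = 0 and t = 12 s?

24 m

Distance (not displacement) is the total path length: add the absolute areas under v-t.
0–4 s: |-2| × 4 = 8 m
4–8 s: |1| × 4 = 4 m
8–12 s: |-3| × 4 = 12 m
Total distance = 24 m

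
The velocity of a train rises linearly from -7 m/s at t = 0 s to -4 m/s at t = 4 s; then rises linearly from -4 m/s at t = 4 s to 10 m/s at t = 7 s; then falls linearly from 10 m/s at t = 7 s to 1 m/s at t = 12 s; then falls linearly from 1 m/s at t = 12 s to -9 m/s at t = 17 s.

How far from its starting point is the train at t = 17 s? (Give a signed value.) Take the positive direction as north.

Net displacement equals the area under the velocity-time graph (areas below the axis count negative).
0–4 s: ½(-7 + -4)(4) = -22 m
4–7 s: ½(-4 + 10)(3) = 9 m
7–12 s: ½(10 + 1)(5) = 27.5 m
12–17 s: ½(1 + -9)(5) = -20 m
Net displacement = -5.5 m

-5.5 m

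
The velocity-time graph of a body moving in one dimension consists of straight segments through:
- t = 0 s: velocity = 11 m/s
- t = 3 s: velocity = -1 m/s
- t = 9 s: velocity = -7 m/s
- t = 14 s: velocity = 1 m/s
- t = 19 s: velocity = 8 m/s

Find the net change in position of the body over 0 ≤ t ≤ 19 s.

Net displacement equals the area under the velocity-time graph (areas below the axis count negative).
0–3 s: ½(11 + -1)(3) = 15 m
3–9 s: ½(-1 + -7)(6) = -24 m
9–14 s: ½(-7 + 1)(5) = -15 m
14–19 s: ½(1 + 8)(5) = 22.5 m
Net displacement = -1.5 m

-1.5 m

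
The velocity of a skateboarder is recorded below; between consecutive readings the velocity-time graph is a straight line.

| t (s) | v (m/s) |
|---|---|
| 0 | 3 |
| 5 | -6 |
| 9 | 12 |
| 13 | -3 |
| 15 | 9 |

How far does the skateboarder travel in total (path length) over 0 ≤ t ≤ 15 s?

60.4 m

Total distance travelled is ∫|v| dt — sum the magnitudes of each area piece.
0–5 s: v = 0 at t = 5/3 s; triangle areas 2.5 + 10 = 12.5 m
5–9 s: v = 0 at t = 19/3 s; triangle areas 4 + 16 = 20 m
9–13 s: v = 0 at t = 12.2 s; triangle areas 19.2 + 1.2 = 20.4 m
13–15 s: v = 0 at t = 13.5 s; triangle areas 0.75 + 6.75 = 7.5 m
Total distance = 60.4 m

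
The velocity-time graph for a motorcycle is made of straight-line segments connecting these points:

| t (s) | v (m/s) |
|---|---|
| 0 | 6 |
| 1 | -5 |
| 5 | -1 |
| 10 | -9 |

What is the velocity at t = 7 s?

On 5–10 s the graph is linear from -1 to -9 m/s: v(7) = -1 + (-9 − -1)·(7 − 5)/(10 − 5) = -4.2 m/s.

-4.2 m/s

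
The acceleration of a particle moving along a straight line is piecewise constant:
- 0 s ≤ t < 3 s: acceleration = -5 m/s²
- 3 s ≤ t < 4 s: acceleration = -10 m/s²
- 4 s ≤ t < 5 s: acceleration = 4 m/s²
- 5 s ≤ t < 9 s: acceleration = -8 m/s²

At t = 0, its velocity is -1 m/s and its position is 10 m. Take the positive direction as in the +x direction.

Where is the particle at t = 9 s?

-212.5 m

On each constant-a segment, Δv = aΔt and Δx = v₀Δt + ½aΔt²; chain segment to segment.
0–3 s: v starts -1 m/s; Δx = -1·3 + ½·-5·3² = -25.5 m; v ends -16 m/s.
3–4 s: v starts -16 m/s; Δx = -16·1 + ½·-10·1² = -21 m; v ends -26 m/s.
4–5 s: v starts -26 m/s; Δx = -26·1 + ½·4·1² = -24 m; v ends -22 m/s.
5–9 s: v starts -22 m/s; Δx = -22·4 + ½·-8·4² = -152 m; v ends -54 m/s.
x(9) = 10 + Σ Δx = -212.5 m.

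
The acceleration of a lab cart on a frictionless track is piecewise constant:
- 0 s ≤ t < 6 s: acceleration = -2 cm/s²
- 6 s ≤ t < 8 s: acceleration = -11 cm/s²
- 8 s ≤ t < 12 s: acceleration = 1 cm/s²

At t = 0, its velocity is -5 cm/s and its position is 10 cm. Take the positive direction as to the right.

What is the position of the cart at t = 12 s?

-260 cm

On each constant-a segment, Δv = aΔt and Δx = v₀Δt + ½aΔt²; chain segment to segment.
0–6 s: v starts -5 cm/s; Δx = -5·6 + ½·-2·6² = -66 cm; v ends -17 cm/s.
6–8 s: v starts -17 cm/s; Δx = -17·2 + ½·-11·2² = -56 cm; v ends -39 cm/s.
8–12 s: v starts -39 cm/s; Δx = -39·4 + ½·1·4² = -148 cm; v ends -35 cm/s.
x(12) = 10 + Σ Δx = -260 cm.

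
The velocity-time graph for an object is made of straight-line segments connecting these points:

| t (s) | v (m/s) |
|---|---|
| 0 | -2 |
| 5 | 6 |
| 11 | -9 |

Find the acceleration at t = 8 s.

Acceleration is the slope of the v-t graph on 5–11 s: (-9 − 6)/(11 − 5) = -2.5 m/s².

-2.5 m/s²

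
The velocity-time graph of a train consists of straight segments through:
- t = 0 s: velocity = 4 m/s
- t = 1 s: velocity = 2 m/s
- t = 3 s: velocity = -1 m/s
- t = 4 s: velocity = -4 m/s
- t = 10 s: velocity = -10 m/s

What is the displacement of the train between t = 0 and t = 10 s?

Net displacement equals the area under the velocity-time graph (areas below the axis count negative).
0–1 s: ½(4 + 2)(1) = 3 m
1–3 s: ½(2 + -1)(2) = 1 m
3–4 s: ½(-1 + -4)(1) = -2.5 m
4–10 s: ½(-4 + -10)(6) = -42 m
Net displacement = -40.5 m

-40.5 m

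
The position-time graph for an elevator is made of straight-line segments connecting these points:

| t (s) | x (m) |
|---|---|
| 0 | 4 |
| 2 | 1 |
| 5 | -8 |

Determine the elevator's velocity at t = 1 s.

-1.5 m/s

Velocity is the slope of the x-t graph on 0–2 s: (1 − 4)/(2 − 0) = -1.5 m/s.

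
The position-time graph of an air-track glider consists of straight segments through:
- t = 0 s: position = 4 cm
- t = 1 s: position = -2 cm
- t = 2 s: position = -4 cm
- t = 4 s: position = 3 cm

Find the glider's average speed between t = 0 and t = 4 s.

3.75 cm/s

Average speed = (total path length)/(elapsed time); on a piecewise-linear x-t graph the path length is Σ|Δx|.
0–1 s: |Δx| = |-2 − 4| = 6 cm
1–2 s: |Δx| = |-4 − -2| = 2 cm
2–4 s: |Δx| = |3 − -4| = 7 cm
Total path = 15 cm; average speed = 15/4 = 3.75 cm/s.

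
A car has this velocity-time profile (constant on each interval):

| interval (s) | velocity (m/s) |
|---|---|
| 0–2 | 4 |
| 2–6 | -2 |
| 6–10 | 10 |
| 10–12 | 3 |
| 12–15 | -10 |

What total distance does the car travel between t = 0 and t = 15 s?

Distance (not displacement) is the total path length: add the absolute areas under v-t.
0–2 s: |4| × 2 = 8 m
2–6 s: |-2| × 4 = 8 m
6–10 s: |10| × 4 = 40 m
10–12 s: |3| × 2 = 6 m
12–15 s: |-10| × 3 = 30 m
Total distance = 92 m

92 m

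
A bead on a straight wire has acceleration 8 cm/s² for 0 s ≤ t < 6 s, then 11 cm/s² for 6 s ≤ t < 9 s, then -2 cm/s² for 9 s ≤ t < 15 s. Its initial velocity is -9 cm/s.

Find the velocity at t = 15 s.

Δv equals the area under the a-t graph; then v = v₀ + Δv.
0–6 s: 8 × 6 = 48 cm/s
6–9 s: 11 × 3 = 33 cm/s
9–15 s: -2 × 6 = -12 cm/s
Δv = 69 cm/s, so v(15) = -9 + (69) = 60 cm/s.

60 cm/s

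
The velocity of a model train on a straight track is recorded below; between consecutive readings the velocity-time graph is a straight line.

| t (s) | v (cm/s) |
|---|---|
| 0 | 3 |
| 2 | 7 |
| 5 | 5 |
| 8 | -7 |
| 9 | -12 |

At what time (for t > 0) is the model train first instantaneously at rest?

v changes sign on 5–8 s (from 5 to -7); the graph is linear there, so v = 0 at t = 5 + (-5)·(8 − 5)/(-7 − 5) = 6.25 s.

t = 6.25 s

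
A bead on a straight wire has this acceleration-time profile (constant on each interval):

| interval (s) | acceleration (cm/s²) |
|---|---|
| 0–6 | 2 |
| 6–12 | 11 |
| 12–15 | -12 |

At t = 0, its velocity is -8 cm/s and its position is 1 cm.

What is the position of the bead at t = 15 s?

367 cm

On each constant-a segment, Δv = aΔt and Δx = v₀Δt + ½aΔt²; chain segment to segment.
0–6 s: v starts -8 cm/s; Δx = -8·6 + ½·2·6² = -12 cm; v ends 4 cm/s.
6–12 s: v starts 4 cm/s; Δx = 4·6 + ½·11·6² = 222 cm; v ends 70 cm/s.
12–15 s: v starts 70 cm/s; Δx = 70·3 + ½·-12·3² = 156 cm; v ends 34 cm/s.
x(15) = 1 + Σ Δx = 367 cm.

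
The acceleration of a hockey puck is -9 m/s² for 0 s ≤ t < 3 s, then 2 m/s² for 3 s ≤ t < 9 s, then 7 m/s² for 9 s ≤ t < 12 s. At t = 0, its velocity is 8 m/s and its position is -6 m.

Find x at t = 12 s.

-90 m

On each constant-a segment, Δv = aΔt and Δx = v₀Δt + ½aΔt²; chain segment to segment.
0–3 s: v starts 8 m/s; Δx = 8·3 + ½·-9·3² = -16.5 m; v ends -19 m/s.
3–9 s: v starts -19 m/s; Δx = -19·6 + ½·2·6² = -78 m; v ends -7 m/s.
9–12 s: v starts -7 m/s; Δx = -7·3 + ½·7·3² = 10.5 m; v ends 14 m/s.
x(12) = -6 + Σ Δx = -90 m.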